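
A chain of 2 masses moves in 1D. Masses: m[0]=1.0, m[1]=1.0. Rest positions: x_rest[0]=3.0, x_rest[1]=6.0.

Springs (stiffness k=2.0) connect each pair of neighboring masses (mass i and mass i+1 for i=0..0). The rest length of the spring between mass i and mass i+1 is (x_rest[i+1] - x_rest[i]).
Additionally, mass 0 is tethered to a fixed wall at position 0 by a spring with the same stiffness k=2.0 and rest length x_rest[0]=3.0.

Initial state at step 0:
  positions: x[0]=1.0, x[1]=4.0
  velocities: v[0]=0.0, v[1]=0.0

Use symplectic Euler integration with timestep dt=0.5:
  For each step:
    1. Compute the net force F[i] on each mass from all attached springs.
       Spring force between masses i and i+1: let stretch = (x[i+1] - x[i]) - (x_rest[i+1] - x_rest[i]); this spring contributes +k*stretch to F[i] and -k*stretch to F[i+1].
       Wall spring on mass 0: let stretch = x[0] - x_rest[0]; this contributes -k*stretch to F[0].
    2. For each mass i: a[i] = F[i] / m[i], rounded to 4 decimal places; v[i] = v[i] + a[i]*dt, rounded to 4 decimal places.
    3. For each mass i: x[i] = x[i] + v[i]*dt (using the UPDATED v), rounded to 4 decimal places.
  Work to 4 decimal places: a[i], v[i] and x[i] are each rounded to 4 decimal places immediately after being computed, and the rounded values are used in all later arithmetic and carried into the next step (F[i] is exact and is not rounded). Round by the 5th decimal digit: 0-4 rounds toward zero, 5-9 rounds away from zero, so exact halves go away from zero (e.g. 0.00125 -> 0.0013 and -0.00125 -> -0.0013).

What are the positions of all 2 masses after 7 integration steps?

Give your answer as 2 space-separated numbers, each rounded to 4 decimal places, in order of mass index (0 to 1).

Answer: 5.1094 7.9688

Derivation:
Step 0: x=[1.0000 4.0000] v=[0.0000 0.0000]
Step 1: x=[2.0000 4.0000] v=[2.0000 0.0000]
Step 2: x=[3.0000 4.5000] v=[2.0000 1.0000]
Step 3: x=[3.2500 5.7500] v=[0.5000 2.5000]
Step 4: x=[3.1250 7.2500] v=[-0.2500 3.0000]
Step 5: x=[3.5000 8.1875] v=[0.7500 1.8750]
Step 6: x=[4.4688 8.2813] v=[1.9375 0.1875]
Step 7: x=[5.1094 7.9688] v=[1.2812 -0.6250]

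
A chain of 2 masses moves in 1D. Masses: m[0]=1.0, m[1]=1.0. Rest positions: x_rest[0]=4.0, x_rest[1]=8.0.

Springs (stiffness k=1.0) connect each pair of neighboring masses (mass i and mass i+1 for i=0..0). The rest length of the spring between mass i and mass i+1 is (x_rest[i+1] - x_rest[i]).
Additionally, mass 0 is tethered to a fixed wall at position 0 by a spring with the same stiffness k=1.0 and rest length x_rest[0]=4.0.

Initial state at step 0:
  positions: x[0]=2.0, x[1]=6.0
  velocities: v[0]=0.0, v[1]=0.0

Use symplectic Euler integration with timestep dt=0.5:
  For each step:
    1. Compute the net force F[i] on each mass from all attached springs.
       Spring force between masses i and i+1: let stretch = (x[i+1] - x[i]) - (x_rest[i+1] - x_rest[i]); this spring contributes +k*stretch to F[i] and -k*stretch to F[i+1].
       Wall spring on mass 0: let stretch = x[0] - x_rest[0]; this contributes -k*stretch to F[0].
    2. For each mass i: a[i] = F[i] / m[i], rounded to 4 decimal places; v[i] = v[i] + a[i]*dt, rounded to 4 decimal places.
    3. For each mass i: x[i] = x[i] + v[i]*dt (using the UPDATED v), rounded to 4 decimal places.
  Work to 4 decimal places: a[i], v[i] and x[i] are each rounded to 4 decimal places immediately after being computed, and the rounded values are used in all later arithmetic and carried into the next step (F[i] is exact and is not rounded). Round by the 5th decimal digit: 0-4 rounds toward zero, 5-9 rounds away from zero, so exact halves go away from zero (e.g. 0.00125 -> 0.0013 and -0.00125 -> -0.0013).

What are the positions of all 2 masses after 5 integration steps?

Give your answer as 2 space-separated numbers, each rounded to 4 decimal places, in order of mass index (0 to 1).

Step 0: x=[2.0000 6.0000] v=[0.0000 0.0000]
Step 1: x=[2.5000 6.0000] v=[1.0000 0.0000]
Step 2: x=[3.2500 6.1250] v=[1.5000 0.2500]
Step 3: x=[3.9063 6.5313] v=[1.3125 0.8125]
Step 4: x=[4.2423 7.2813] v=[0.6719 1.5000]
Step 5: x=[4.2775 8.2716] v=[0.0703 1.9805]

Answer: 4.2775 8.2716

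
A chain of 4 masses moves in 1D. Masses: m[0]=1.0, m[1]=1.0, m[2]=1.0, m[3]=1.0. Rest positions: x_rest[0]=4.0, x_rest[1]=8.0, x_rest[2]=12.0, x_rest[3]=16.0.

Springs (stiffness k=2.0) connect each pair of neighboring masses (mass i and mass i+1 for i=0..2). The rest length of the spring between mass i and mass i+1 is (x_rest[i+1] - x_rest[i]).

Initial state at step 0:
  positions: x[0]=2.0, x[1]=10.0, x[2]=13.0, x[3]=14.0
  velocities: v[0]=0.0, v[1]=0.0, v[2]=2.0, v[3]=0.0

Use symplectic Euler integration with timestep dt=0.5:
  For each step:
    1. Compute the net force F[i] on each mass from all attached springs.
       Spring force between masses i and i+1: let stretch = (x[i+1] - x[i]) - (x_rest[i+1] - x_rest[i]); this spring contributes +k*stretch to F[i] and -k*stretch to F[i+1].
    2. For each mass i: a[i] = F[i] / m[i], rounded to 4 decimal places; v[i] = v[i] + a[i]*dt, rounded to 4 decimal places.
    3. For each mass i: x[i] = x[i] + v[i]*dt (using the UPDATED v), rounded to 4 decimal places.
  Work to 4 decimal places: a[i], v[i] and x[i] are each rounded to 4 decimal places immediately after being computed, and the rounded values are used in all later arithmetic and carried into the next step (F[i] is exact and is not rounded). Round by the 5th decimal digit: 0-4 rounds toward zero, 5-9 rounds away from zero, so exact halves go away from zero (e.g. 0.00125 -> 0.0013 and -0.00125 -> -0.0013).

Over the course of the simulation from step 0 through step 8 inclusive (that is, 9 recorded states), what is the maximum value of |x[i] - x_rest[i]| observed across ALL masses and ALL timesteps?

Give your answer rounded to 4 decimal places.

Answer: 3.9375

Derivation:
Step 0: x=[2.0000 10.0000 13.0000 14.0000] v=[0.0000 0.0000 2.0000 0.0000]
Step 1: x=[4.0000 7.5000 13.0000 15.5000] v=[4.0000 -5.0000 0.0000 3.0000]
Step 2: x=[5.7500 6.0000 11.5000 17.7500] v=[3.5000 -3.0000 -3.0000 4.5000]
Step 3: x=[5.6250 7.1250 10.3750 18.8750] v=[-0.2500 2.2500 -2.2500 2.2500]
Step 4: x=[4.2500 9.1250 11.8750 17.7500] v=[-2.7500 4.0000 3.0000 -2.2500]
Step 5: x=[3.3125 10.0625 14.9375 15.6875] v=[-1.8750 1.8750 6.1250 -4.1250]
Step 6: x=[3.7500 10.0625 15.9375 15.2500] v=[0.8750 0.0000 2.0000 -0.8750]
Step 7: x=[5.3438 9.8438 13.6563 17.1563] v=[3.1875 -0.4375 -4.5625 3.8125]
Step 8: x=[7.1876 9.2813 11.2188 19.3126] v=[3.6875 -1.1250 -4.8750 4.3125]
Max displacement = 3.9375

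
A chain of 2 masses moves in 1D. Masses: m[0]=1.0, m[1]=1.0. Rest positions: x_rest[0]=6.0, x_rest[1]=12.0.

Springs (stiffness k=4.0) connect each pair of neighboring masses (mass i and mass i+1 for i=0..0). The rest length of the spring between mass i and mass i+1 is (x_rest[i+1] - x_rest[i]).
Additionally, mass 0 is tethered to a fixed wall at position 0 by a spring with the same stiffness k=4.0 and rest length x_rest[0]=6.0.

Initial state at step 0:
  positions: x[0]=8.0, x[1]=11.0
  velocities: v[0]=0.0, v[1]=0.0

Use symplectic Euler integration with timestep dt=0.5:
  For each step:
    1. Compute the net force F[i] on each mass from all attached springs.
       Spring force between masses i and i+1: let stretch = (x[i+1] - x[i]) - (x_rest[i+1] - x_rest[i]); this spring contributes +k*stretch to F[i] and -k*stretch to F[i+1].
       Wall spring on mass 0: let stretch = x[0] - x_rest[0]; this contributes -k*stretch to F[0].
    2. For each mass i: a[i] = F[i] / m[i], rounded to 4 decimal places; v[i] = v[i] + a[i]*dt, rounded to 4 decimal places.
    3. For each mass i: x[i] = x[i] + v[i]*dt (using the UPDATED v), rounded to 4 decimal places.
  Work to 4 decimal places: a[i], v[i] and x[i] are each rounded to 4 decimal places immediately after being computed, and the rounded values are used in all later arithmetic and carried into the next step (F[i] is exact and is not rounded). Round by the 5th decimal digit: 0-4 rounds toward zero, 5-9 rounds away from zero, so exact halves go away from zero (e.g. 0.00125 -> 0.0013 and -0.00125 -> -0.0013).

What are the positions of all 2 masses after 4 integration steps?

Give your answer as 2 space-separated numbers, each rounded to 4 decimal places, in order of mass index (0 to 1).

Answer: 4.0000 13.0000

Derivation:
Step 0: x=[8.0000 11.0000] v=[0.0000 0.0000]
Step 1: x=[3.0000 14.0000] v=[-10.0000 6.0000]
Step 2: x=[6.0000 12.0000] v=[6.0000 -4.0000]
Step 3: x=[9.0000 10.0000] v=[6.0000 -4.0000]
Step 4: x=[4.0000 13.0000] v=[-10.0000 6.0000]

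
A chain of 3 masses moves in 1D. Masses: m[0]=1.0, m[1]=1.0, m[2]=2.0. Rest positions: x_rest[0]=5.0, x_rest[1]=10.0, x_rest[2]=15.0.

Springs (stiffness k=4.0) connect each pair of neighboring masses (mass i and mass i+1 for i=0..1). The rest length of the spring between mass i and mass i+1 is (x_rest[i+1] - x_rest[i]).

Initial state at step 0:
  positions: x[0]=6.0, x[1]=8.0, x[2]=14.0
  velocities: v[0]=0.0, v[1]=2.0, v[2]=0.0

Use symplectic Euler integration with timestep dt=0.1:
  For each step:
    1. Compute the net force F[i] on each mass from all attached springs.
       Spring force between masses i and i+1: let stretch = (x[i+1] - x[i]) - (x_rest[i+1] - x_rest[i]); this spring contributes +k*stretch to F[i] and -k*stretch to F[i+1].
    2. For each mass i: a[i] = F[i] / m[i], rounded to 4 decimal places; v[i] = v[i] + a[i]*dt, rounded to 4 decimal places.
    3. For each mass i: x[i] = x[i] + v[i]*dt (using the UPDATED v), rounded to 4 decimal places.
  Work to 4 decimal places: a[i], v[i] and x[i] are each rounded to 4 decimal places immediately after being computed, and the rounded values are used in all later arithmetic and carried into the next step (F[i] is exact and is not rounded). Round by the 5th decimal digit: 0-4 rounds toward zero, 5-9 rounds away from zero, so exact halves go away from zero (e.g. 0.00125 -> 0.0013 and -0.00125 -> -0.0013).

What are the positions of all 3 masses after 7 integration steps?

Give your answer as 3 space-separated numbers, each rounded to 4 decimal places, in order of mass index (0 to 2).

Step 0: x=[6.0000 8.0000 14.0000] v=[0.0000 2.0000 0.0000]
Step 1: x=[5.8800 8.3600 13.9800] v=[-1.2000 3.6000 -0.2000]
Step 2: x=[5.6592 8.8456 13.9476] v=[-2.2080 4.8560 -0.3240]
Step 3: x=[5.3659 9.4078 13.9132] v=[-2.9334 5.6222 -0.3444]
Step 4: x=[5.0342 9.9886 13.8887] v=[-3.3166 5.8076 -0.2455]
Step 5: x=[4.7007 10.5272 13.8862] v=[-3.3348 5.3859 -0.0255]
Step 6: x=[4.4003 10.9671 13.9165] v=[-3.0042 4.3989 0.3027]
Step 7: x=[4.1626 11.2623 13.9878] v=[-2.3775 2.9519 0.7128]

Answer: 4.1626 11.2623 13.9878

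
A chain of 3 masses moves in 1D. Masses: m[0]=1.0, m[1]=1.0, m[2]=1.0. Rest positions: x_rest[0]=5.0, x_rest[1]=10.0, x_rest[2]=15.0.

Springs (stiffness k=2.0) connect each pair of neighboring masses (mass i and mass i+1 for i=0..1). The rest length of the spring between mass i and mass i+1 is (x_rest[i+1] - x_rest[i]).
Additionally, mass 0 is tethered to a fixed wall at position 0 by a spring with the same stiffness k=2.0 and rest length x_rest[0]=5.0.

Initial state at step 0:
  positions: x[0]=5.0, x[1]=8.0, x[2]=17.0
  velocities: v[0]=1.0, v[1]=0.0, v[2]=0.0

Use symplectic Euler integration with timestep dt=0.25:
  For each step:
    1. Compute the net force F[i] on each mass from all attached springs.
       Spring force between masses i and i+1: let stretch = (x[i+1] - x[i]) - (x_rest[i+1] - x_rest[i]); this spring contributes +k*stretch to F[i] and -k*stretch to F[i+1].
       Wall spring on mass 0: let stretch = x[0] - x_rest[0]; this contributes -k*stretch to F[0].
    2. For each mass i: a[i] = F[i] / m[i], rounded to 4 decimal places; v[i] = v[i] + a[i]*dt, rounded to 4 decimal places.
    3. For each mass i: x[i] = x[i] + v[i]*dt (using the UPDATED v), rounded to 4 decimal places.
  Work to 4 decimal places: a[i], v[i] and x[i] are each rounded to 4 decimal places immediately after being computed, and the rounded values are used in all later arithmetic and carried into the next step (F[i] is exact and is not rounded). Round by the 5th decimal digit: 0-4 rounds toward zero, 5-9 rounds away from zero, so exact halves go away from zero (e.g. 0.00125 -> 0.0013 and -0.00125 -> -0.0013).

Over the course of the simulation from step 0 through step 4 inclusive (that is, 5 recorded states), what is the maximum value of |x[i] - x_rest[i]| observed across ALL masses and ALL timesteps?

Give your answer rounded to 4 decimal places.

Step 0: x=[5.0000 8.0000 17.0000] v=[1.0000 0.0000 0.0000]
Step 1: x=[5.0000 8.7500 16.5000] v=[0.0000 3.0000 -2.0000]
Step 2: x=[4.8438 10.0000 15.6563] v=[-0.6250 5.0000 -3.3750]
Step 3: x=[4.7266 11.3125 14.7305] v=[-0.4688 5.2501 -3.7032]
Step 4: x=[4.8418 12.2291 14.0025] v=[0.4609 3.6662 -2.9122]
Max displacement = 2.2291

Answer: 2.2291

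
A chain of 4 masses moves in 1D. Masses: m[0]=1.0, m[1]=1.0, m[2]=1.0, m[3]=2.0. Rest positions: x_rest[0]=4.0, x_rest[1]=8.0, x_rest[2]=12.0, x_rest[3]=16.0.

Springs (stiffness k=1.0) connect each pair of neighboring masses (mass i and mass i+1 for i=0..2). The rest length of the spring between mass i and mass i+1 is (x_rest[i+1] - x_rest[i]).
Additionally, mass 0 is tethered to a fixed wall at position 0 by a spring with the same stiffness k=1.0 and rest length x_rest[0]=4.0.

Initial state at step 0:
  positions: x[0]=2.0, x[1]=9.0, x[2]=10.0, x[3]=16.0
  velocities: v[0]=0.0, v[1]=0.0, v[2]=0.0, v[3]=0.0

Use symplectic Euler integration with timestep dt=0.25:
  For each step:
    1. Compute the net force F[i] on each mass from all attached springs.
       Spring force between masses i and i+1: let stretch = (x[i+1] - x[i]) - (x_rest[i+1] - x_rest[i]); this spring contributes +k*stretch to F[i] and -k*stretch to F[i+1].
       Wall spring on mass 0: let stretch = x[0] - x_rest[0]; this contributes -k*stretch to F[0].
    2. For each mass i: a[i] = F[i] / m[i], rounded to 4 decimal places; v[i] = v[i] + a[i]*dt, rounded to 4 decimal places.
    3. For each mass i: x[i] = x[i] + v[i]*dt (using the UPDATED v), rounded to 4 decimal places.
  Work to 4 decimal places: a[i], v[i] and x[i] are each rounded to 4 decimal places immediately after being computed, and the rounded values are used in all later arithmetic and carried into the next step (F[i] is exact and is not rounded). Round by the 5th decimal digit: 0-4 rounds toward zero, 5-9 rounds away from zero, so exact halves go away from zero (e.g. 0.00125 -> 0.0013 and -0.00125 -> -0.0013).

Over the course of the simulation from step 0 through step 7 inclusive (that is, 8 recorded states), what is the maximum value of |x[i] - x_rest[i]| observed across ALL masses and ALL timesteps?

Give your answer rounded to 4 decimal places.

Step 0: x=[2.0000 9.0000 10.0000 16.0000] v=[0.0000 0.0000 0.0000 0.0000]
Step 1: x=[2.3125 8.6250 10.3125 15.9375] v=[1.2500 -1.5000 1.2500 -0.2500]
Step 2: x=[2.8750 7.9609 10.8711 15.8242] v=[2.2500 -2.6563 2.2344 -0.4531]
Step 3: x=[3.5757 7.1609 11.5574 15.6811] v=[2.8027 -3.2002 2.7451 -0.5723]
Step 4: x=[4.2770 6.4116 12.2266 15.5342] v=[2.8051 -2.9974 2.6769 -0.5878]
Step 5: x=[4.8444 5.8923 12.7391 15.4089] v=[2.2695 -2.0773 2.0501 -0.5013]
Step 6: x=[5.1745 5.7354 12.9906 15.3252] v=[1.3204 -0.6276 1.0059 -0.3350]
Step 7: x=[5.2163 5.9969 12.9345 15.2935] v=[0.1670 1.0460 -0.2243 -0.1268]
Max displacement = 2.2646

Answer: 2.2646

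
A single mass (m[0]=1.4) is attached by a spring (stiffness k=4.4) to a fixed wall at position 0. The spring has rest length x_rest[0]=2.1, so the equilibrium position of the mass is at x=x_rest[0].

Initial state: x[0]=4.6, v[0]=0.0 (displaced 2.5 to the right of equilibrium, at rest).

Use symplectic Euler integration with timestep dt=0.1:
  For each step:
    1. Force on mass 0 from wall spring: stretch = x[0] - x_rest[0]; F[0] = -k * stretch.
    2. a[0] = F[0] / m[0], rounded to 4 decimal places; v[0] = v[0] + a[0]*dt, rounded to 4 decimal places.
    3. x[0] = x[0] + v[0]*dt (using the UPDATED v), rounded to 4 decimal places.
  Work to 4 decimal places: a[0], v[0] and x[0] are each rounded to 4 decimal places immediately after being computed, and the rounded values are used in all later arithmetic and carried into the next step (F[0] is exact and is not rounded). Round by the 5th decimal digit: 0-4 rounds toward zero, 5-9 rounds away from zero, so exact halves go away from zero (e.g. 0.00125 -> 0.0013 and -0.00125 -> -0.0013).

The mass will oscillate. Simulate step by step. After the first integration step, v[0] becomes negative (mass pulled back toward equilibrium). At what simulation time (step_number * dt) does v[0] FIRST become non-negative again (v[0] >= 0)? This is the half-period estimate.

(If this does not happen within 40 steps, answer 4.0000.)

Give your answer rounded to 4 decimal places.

Answer: 1.8000

Derivation:
Step 0: x=[4.6000] v=[0.0000]
Step 1: x=[4.5214] v=[-0.7857]
Step 2: x=[4.3667] v=[-1.5467]
Step 3: x=[4.1408] v=[-2.2591]
Step 4: x=[3.8508] v=[-2.9005]
Step 5: x=[3.5057] v=[-3.4508]
Step 6: x=[3.1164] v=[-3.8926]
Step 7: x=[2.6952] v=[-4.2120]
Step 8: x=[2.2553] v=[-4.3991]
Step 9: x=[1.8105] v=[-4.4479]
Step 10: x=[1.3748] v=[-4.3569]
Step 11: x=[0.9619] v=[-4.1290]
Step 12: x=[0.5848] v=[-3.7713]
Step 13: x=[0.2553] v=[-3.2951]
Step 14: x=[-0.0162] v=[-2.7153]
Step 15: x=[-0.2212] v=[-2.0502]
Step 16: x=[-0.3533] v=[-1.3207]
Step 17: x=[-0.4083] v=[-0.5497]
Step 18: x=[-0.3844] v=[0.2386]
First v>=0 after going negative at step 18, time=1.8000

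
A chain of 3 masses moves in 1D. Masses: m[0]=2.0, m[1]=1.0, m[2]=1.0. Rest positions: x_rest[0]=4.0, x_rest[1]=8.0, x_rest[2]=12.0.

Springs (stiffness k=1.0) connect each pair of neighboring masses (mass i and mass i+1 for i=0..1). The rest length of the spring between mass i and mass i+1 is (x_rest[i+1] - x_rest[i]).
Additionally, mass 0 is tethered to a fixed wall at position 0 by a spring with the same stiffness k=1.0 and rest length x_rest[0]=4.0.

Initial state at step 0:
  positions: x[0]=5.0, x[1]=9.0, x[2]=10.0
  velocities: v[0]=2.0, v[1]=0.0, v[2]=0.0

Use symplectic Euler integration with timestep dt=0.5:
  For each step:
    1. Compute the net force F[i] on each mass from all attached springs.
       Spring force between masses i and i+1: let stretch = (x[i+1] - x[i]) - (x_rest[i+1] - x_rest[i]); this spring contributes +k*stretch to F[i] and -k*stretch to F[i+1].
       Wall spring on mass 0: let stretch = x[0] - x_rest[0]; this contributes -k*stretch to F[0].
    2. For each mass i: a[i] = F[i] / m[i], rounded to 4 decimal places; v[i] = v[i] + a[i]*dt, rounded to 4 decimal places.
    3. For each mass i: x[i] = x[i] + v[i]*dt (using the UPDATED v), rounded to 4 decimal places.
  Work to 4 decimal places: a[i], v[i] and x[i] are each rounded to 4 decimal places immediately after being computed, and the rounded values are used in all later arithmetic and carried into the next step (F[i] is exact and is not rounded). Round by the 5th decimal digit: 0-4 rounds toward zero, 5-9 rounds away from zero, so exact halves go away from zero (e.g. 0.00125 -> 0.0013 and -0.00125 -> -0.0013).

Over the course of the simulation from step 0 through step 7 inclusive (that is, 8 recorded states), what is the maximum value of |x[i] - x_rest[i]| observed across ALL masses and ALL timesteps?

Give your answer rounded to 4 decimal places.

Answer: 3.1274

Derivation:
Step 0: x=[5.0000 9.0000 10.0000] v=[2.0000 0.0000 0.0000]
Step 1: x=[5.8750 8.2500 10.7500] v=[1.7500 -1.5000 1.5000]
Step 2: x=[6.3125 7.5313 11.8750] v=[0.8750 -1.4375 2.2500]
Step 3: x=[6.1133 7.5938 12.9141] v=[-0.3985 0.1250 2.0782]
Step 4: x=[5.3350 8.6163 13.6232] v=[-1.5567 2.0449 1.4181]
Step 5: x=[4.2999 10.0702 14.0806] v=[-2.0702 2.9077 0.9147]
Step 6: x=[3.4486 11.0841 14.5354] v=[-1.7026 2.0278 0.9095]
Step 7: x=[3.1207 11.0520 15.1274] v=[-0.6559 -0.0643 1.1839]
Max displacement = 3.1274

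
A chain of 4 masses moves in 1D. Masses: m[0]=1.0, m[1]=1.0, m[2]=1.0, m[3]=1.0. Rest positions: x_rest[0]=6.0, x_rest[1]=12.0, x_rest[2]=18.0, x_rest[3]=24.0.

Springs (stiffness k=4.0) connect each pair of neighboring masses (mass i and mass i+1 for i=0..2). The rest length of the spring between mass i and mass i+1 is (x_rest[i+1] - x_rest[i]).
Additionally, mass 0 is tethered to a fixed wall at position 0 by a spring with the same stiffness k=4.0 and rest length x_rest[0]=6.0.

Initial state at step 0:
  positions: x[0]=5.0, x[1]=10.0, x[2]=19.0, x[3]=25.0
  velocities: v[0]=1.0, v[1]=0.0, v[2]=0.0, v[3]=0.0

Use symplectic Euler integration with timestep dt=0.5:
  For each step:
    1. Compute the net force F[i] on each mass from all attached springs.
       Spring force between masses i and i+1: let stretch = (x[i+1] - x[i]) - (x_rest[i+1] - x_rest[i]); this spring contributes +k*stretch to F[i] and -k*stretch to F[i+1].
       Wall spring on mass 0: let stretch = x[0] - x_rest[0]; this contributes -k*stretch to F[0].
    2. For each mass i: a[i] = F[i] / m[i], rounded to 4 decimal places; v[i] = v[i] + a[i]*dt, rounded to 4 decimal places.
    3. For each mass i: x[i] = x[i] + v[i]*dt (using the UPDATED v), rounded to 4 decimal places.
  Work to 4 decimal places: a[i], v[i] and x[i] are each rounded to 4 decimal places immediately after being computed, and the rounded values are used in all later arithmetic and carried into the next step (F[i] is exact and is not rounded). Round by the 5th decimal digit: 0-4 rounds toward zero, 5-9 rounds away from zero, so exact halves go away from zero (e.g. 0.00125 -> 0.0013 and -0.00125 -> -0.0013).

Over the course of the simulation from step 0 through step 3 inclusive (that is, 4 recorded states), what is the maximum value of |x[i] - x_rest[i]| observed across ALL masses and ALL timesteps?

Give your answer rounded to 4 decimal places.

Answer: 3.0000

Derivation:
Step 0: x=[5.0000 10.0000 19.0000 25.0000] v=[1.0000 0.0000 0.0000 0.0000]
Step 1: x=[5.5000 14.0000 16.0000 25.0000] v=[1.0000 8.0000 -6.0000 0.0000]
Step 2: x=[9.0000 11.5000 20.0000 22.0000] v=[7.0000 -5.0000 8.0000 -6.0000]
Step 3: x=[6.0000 15.0000 17.5000 23.0000] v=[-6.0000 7.0000 -5.0000 2.0000]
Max displacement = 3.0000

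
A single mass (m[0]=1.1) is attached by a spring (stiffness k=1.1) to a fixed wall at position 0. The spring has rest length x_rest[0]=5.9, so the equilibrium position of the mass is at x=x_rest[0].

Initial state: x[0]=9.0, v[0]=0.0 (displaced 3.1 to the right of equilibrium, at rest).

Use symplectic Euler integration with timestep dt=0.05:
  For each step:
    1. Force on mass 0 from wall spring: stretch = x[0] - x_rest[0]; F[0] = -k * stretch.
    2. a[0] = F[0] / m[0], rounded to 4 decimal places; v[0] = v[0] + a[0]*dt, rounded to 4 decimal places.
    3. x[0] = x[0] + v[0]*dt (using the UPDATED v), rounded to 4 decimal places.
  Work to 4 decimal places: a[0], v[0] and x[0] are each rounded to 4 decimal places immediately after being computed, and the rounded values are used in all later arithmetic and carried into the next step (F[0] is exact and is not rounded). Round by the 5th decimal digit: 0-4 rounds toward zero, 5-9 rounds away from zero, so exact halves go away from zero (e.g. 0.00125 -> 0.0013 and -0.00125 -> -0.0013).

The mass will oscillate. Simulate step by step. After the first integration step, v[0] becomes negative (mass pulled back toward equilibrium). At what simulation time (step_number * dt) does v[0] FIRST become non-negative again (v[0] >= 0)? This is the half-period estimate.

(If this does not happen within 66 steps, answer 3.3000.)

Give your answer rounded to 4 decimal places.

Step 0: x=[9.0000] v=[0.0000]
Step 1: x=[8.9923] v=[-0.1550]
Step 2: x=[8.9768] v=[-0.3096]
Step 3: x=[8.9536] v=[-0.4634]
Step 4: x=[8.9228] v=[-0.6161]
Step 5: x=[8.8844] v=[-0.7672]
Step 6: x=[8.8386] v=[-0.9164]
Step 7: x=[8.7854] v=[-1.0633]
Step 8: x=[8.7250] v=[-1.2076]
Step 9: x=[8.6576] v=[-1.3489]
Step 10: x=[8.5833] v=[-1.4868]
Step 11: x=[8.5023] v=[-1.6210]
Step 12: x=[8.4147] v=[-1.7511]
Step 13: x=[8.3209] v=[-1.8768]
Step 14: x=[8.2210] v=[-1.9978]
Step 15: x=[8.1153] v=[-2.1139]
Step 16: x=[8.0041] v=[-2.2247]
Step 17: x=[7.8876] v=[-2.3299]
Step 18: x=[7.7661] v=[-2.4293]
Step 19: x=[7.6400] v=[-2.5226]
Step 20: x=[7.5095] v=[-2.6096]
Step 21: x=[7.3750] v=[-2.6901]
Step 22: x=[7.2368] v=[-2.7639]
Step 23: x=[7.0953] v=[-2.8307]
Step 24: x=[6.9508] v=[-2.8905]
Step 25: x=[6.8037] v=[-2.9430]
Step 26: x=[6.6543] v=[-2.9882]
Step 27: x=[6.5030] v=[-3.0259]
Step 28: x=[6.3502] v=[-3.0561]
Step 29: x=[6.1963] v=[-3.0786]
Step 30: x=[6.0416] v=[-3.0934]
Step 31: x=[5.8866] v=[-3.1005]
Step 32: x=[5.7316] v=[-3.0998]
Step 33: x=[5.5770] v=[-3.0914]
Step 34: x=[5.4232] v=[-3.0753]
Step 35: x=[5.2706] v=[-3.0515]
Step 36: x=[5.1196] v=[-3.0200]
Step 37: x=[4.9706] v=[-2.9810]
Step 38: x=[4.8239] v=[-2.9345]
Step 39: x=[4.6799] v=[-2.8807]
Step 40: x=[4.5389] v=[-2.8197]
Step 41: x=[4.4013] v=[-2.7516]
Step 42: x=[4.2675] v=[-2.6767]
Step 43: x=[4.1377] v=[-2.5951]
Step 44: x=[4.0124] v=[-2.5070]
Step 45: x=[3.8918] v=[-2.4126]
Step 46: x=[3.7762] v=[-2.3122]
Step 47: x=[3.6659] v=[-2.2060]
Step 48: x=[3.5612] v=[-2.0943]
Step 49: x=[3.4623] v=[-1.9774]
Step 50: x=[3.3695] v=[-1.8555]
Step 51: x=[3.2831] v=[-1.7290]
Step 52: x=[3.2032] v=[-1.5982]
Step 53: x=[3.1300] v=[-1.4634]
Step 54: x=[3.0638] v=[-1.3249]
Step 55: x=[3.0046] v=[-1.1831]
Step 56: x=[2.9527] v=[-1.0383]
Step 57: x=[2.9082] v=[-0.8909]
Step 58: x=[2.8711] v=[-0.7413]
Step 59: x=[2.8416] v=[-0.5899]
Step 60: x=[2.8198] v=[-0.4370]
Step 61: x=[2.8057] v=[-0.2830]
Step 62: x=[2.7993] v=[-0.1283]
Step 63: x=[2.8006] v=[0.0267]
First v>=0 after going negative at step 63, time=3.1500

Answer: 3.1500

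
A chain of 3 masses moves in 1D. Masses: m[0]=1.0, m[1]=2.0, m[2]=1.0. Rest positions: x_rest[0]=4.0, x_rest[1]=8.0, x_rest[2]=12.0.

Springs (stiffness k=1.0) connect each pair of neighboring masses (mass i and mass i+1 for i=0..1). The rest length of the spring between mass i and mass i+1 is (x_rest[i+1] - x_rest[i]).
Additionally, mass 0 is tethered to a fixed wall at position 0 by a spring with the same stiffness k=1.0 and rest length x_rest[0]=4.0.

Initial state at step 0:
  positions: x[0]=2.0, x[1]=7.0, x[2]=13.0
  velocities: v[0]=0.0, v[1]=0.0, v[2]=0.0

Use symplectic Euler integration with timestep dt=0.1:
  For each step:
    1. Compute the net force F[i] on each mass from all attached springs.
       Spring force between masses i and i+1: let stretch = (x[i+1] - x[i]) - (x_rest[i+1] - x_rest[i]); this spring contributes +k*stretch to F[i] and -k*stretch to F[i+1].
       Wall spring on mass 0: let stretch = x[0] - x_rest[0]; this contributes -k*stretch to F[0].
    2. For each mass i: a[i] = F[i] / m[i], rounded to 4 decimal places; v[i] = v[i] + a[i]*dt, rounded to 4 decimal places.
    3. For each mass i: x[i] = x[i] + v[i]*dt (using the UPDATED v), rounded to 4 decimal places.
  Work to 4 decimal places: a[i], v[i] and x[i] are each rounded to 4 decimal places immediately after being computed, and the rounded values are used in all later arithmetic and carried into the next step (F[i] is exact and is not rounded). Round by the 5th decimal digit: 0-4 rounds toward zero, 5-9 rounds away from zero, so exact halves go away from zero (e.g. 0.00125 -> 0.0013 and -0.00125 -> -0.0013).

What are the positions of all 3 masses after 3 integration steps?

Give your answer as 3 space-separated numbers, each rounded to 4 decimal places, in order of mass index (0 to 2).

Step 0: x=[2.0000 7.0000 13.0000] v=[0.0000 0.0000 0.0000]
Step 1: x=[2.0300 7.0050 12.9800] v=[0.3000 0.0500 -0.2000]
Step 2: x=[2.0895 7.0150 12.9403] v=[0.5945 0.1000 -0.3975]
Step 3: x=[2.1773 7.0300 12.8813] v=[0.8781 0.1500 -0.5900]

Answer: 2.1773 7.0300 12.8813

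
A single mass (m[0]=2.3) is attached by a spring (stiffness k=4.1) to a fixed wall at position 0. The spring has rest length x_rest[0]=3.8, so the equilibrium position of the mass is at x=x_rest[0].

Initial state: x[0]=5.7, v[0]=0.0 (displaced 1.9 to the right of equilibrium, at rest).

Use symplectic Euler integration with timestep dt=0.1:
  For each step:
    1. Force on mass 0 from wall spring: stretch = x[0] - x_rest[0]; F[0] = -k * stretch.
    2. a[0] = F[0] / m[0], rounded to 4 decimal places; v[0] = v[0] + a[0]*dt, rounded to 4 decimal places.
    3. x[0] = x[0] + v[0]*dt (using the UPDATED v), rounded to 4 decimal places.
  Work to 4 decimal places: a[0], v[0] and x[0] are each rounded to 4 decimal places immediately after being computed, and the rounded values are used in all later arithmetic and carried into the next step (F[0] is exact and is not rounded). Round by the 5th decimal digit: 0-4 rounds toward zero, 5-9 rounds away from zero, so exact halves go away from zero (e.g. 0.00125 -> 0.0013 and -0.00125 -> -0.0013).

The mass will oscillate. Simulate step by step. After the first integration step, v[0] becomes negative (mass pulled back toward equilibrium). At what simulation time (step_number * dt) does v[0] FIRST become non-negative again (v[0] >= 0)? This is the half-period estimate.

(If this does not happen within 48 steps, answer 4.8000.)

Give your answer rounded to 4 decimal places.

Answer: 2.4000

Derivation:
Step 0: x=[5.7000] v=[0.0000]
Step 1: x=[5.6661] v=[-0.3387]
Step 2: x=[5.5990] v=[-0.6714]
Step 3: x=[5.4998] v=[-0.9921]
Step 4: x=[5.3703] v=[-1.2951]
Step 5: x=[5.2128] v=[-1.5750]
Step 6: x=[5.0301] v=[-1.8269]
Step 7: x=[4.8255] v=[-2.0462]
Step 8: x=[4.6026] v=[-2.2290]
Step 9: x=[4.3654] v=[-2.3721]
Step 10: x=[4.1181] v=[-2.4729]
Step 11: x=[3.8651] v=[-2.5296]
Step 12: x=[3.6110] v=[-2.5412]
Step 13: x=[3.3603] v=[-2.5075]
Step 14: x=[3.1174] v=[-2.4291]
Step 15: x=[2.8867] v=[-2.3074]
Step 16: x=[2.6722] v=[-2.1446]
Step 17: x=[2.4778] v=[-1.9436]
Step 18: x=[2.3070] v=[-1.7079]
Step 19: x=[2.1628] v=[-1.4418]
Step 20: x=[2.0478] v=[-1.1500]
Step 21: x=[1.9640] v=[-0.8377]
Step 22: x=[1.9130] v=[-0.5104]
Step 23: x=[1.8956] v=[-0.1740]
Step 24: x=[1.9122] v=[0.1655]
First v>=0 after going negative at step 24, time=2.4000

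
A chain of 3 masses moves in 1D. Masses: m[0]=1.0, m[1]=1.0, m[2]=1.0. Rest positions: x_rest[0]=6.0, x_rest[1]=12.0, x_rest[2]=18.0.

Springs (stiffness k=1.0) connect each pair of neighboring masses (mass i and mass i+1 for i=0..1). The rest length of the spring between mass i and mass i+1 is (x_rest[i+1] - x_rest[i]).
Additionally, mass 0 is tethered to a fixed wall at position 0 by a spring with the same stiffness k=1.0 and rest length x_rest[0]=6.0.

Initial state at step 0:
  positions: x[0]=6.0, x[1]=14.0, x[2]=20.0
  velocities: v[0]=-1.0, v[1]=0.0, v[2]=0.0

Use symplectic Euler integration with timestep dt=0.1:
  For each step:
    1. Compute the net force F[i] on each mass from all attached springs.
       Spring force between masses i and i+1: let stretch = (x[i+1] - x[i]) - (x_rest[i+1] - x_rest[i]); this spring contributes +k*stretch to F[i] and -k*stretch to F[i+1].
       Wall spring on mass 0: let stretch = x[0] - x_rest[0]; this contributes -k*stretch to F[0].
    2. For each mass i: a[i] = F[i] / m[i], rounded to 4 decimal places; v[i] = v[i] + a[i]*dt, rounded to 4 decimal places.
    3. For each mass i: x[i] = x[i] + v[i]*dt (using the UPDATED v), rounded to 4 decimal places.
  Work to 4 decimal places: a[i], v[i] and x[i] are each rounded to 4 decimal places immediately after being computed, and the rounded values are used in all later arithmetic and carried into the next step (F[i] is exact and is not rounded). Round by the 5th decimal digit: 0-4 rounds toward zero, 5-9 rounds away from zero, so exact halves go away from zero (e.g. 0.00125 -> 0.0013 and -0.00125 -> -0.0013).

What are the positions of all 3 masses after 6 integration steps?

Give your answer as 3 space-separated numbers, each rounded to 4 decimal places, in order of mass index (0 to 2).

Answer: 5.8468 13.5876 19.9861

Derivation:
Step 0: x=[6.0000 14.0000 20.0000] v=[-1.0000 0.0000 0.0000]
Step 1: x=[5.9200 13.9800 20.0000] v=[-0.8000 -0.2000 0.0000]
Step 2: x=[5.8614 13.9396 19.9998] v=[-0.5860 -0.4040 -0.0020]
Step 3: x=[5.8250 13.8790 19.9990] v=[-0.3643 -0.6058 -0.0080]
Step 4: x=[5.8109 13.7991 19.9970] v=[-0.1414 -0.7992 -0.0200]
Step 5: x=[5.8185 13.7013 19.9930] v=[0.0763 -0.9782 -0.0398]
Step 6: x=[5.8468 13.5876 19.9861] v=[0.2827 -1.1373 -0.0690]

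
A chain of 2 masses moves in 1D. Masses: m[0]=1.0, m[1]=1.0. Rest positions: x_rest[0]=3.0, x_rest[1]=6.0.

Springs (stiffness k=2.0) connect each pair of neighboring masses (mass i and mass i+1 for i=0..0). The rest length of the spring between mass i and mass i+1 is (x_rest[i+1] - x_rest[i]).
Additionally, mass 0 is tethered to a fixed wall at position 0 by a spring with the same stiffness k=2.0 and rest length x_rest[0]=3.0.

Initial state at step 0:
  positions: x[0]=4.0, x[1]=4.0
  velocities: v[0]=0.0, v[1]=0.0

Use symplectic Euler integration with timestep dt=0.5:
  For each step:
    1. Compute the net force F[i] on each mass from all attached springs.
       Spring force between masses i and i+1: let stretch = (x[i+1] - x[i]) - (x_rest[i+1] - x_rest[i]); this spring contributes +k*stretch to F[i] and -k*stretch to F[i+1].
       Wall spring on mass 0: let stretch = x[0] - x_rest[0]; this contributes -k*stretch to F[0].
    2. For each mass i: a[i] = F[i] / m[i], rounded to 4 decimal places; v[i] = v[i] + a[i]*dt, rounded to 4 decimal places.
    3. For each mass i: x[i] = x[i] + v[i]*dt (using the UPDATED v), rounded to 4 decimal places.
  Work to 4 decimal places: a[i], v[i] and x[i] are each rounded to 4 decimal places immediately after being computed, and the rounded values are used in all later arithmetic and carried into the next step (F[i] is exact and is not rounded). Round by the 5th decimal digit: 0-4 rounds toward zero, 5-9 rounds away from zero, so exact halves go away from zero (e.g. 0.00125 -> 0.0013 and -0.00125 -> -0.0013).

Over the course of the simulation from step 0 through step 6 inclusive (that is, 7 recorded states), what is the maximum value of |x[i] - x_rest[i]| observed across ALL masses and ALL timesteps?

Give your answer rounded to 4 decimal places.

Answer: 2.2813

Derivation:
Step 0: x=[4.0000 4.0000] v=[0.0000 0.0000]
Step 1: x=[2.0000 5.5000] v=[-4.0000 3.0000]
Step 2: x=[0.7500 6.7500] v=[-2.5000 2.5000]
Step 3: x=[2.1250 6.5000] v=[2.7500 -0.5000]
Step 4: x=[4.6250 5.5625] v=[5.0000 -1.8750]
Step 5: x=[5.2813 5.6563] v=[1.3125 0.1875]
Step 6: x=[3.4844 7.0626] v=[-3.5938 2.8125]
Max displacement = 2.2813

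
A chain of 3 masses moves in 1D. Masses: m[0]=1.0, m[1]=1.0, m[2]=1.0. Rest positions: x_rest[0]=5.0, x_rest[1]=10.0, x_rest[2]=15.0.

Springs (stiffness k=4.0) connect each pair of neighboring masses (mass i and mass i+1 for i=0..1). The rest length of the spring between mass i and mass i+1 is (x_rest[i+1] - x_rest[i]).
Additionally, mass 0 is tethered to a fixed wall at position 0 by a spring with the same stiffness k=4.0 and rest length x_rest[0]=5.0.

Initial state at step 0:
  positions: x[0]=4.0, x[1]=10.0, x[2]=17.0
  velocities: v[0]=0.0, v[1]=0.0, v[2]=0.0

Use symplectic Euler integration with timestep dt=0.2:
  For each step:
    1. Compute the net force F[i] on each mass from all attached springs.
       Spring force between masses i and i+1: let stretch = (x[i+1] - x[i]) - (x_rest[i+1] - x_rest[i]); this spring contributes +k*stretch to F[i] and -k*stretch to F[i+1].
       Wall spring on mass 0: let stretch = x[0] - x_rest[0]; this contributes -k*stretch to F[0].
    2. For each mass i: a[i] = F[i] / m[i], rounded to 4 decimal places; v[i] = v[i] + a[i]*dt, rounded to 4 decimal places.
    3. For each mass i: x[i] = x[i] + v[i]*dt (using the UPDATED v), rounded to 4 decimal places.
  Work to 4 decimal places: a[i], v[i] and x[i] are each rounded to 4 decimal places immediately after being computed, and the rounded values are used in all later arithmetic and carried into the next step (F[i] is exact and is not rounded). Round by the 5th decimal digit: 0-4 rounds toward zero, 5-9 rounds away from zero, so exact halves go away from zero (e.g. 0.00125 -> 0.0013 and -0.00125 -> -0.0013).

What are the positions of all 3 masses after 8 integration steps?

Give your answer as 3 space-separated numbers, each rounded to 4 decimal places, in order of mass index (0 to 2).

Answer: 5.6675 10.2559 14.5845

Derivation:
Step 0: x=[4.0000 10.0000 17.0000] v=[0.0000 0.0000 0.0000]
Step 1: x=[4.3200 10.1600 16.6800] v=[1.6000 0.8000 -1.6000]
Step 2: x=[4.8832 10.4288 16.1168] v=[2.8160 1.3440 -2.8160]
Step 3: x=[5.5524 10.7204 15.4435] v=[3.3459 1.4579 -3.3664]
Step 4: x=[6.1601 10.9408 14.8145] v=[3.0384 1.1020 -3.1449]
Step 5: x=[6.5471 11.0161 14.3657] v=[1.9349 0.3764 -2.2439]
Step 6: x=[6.6016 10.9123 14.1810] v=[0.2724 -0.5191 -0.9236]
Step 7: x=[6.2895 10.6418 14.2733] v=[-1.5603 -1.3527 0.4614]
Step 8: x=[5.6675 10.2559 14.5845] v=[-3.1101 -1.9293 1.5562]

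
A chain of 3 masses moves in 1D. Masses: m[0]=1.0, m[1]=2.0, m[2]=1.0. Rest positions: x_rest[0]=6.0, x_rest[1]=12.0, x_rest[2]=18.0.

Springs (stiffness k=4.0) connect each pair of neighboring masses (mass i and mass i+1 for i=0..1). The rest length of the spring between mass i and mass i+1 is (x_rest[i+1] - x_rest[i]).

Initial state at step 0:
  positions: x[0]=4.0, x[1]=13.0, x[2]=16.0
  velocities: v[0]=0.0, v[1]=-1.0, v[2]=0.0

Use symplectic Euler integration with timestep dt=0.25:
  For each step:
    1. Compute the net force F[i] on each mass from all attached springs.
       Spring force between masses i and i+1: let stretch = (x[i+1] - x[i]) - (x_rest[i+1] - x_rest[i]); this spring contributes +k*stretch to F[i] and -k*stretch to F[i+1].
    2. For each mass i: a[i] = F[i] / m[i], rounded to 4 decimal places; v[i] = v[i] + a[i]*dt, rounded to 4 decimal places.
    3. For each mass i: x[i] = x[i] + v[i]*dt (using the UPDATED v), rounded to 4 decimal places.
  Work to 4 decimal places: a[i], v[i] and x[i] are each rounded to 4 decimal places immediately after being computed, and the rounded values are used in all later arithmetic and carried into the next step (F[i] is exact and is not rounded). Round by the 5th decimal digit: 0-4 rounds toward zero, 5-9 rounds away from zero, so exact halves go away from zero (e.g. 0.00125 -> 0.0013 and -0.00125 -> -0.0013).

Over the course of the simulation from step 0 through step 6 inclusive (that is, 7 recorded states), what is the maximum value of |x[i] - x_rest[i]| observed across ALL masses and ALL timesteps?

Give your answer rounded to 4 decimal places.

Answer: 2.6406

Derivation:
Step 0: x=[4.0000 13.0000 16.0000] v=[0.0000 -1.0000 0.0000]
Step 1: x=[4.7500 12.0000 16.7500] v=[3.0000 -4.0000 3.0000]
Step 2: x=[5.8125 10.6875 17.8125] v=[4.2500 -5.2500 4.2500]
Step 3: x=[6.5938 9.6563 18.5938] v=[3.1250 -4.1250 3.1250]
Step 4: x=[6.6407 9.3594 18.6407] v=[0.1875 -1.1875 0.1875]
Step 5: x=[5.8673 9.8829 17.8673] v=[-3.0938 2.0938 -3.0938]
Step 6: x=[4.5978 10.9025 16.5978] v=[-5.0782 4.0782 -5.0782]
Max displacement = 2.6406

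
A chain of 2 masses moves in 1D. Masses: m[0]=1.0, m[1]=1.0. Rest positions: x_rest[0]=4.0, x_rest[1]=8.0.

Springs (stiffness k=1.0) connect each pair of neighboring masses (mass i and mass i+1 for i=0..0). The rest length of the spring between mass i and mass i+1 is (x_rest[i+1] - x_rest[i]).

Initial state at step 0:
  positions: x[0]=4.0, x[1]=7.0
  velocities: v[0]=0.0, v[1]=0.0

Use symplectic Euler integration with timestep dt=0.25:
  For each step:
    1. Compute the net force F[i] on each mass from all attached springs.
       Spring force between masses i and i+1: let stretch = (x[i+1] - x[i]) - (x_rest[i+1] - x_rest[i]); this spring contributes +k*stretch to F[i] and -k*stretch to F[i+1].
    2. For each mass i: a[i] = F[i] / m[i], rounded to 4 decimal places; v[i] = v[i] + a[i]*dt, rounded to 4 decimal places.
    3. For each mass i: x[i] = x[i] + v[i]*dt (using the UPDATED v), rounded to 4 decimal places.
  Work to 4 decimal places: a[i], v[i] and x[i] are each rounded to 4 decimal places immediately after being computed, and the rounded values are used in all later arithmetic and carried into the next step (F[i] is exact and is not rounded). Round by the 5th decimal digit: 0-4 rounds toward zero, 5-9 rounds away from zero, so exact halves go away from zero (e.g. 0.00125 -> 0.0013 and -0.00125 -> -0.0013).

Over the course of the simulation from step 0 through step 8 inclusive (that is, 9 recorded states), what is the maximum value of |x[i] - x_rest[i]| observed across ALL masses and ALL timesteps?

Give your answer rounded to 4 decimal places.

Step 0: x=[4.0000 7.0000] v=[0.0000 0.0000]
Step 1: x=[3.9375 7.0625] v=[-0.2500 0.2500]
Step 2: x=[3.8203 7.1797] v=[-0.4688 0.4688]
Step 3: x=[3.6631 7.3370] v=[-0.6290 0.6290]
Step 4: x=[3.4855 7.5146] v=[-0.7105 0.7105]
Step 5: x=[3.3097 7.6904] v=[-0.7032 0.7032]
Step 6: x=[3.1577 7.8424] v=[-0.6080 0.6080]
Step 7: x=[3.0485 7.9516] v=[-0.4368 0.4368]
Step 8: x=[2.9958 8.0044] v=[-0.2110 0.2110]
Max displacement = 1.0042

Answer: 1.0042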